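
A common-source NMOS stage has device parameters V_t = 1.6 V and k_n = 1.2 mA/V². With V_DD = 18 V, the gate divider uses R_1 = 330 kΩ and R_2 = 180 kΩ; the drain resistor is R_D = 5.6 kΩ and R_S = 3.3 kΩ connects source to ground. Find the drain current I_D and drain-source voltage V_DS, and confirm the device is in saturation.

V_G = V_DD·R_2/(R_1+R_2) = 18×180/510 = 6.35 V.
Assume saturation: I_D = (k_n/2)(V_GS − V_t)² with V_GS = V_G − I_D·R_S = 6.35 − 3.3·I_D.
Substituting gives 6.53·I_D² − 19.8·I_D + 13.6 = 0, with roots I_D = 1.04 or 1.99 mA.
The root I_D = 1.99 mA gives V_GS = -0.222 V ≤ V_t, so take I_D = 1.04 mA.
Then V_GS = 2.92 V and V_DS = V_DD − I_D(R_D+R_S) = 18 − 1.04×8.9 = 8.73 V.
Saturation requires V_DS ≥ V_GS − V_t = 1.32 V; 8.73 ≥ 1.32 ✓.

I_D ≈ 1 mA, V_DS ≈ 8.7 V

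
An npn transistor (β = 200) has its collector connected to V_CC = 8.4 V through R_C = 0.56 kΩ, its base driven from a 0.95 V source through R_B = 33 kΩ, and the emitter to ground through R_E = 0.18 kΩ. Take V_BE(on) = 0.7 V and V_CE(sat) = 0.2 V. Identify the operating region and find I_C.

Assume active. Base-emitter loop: I_B = (V_BB − V_BE)/(R_B + (β+1)R_E) = (0.95 − 0.7)/(33 + 201×0.18) = 0.00361 mA.
I_C = β·I_B = 200×0.00361 = 0.723 mA.
V_CE = V_CC − I_C·R_C − I_E·R_E = 8.4 − 0.723×0.56 − 0.726×0.18 = 7.86 V > V_CE(sat), so the active-region assumption holds.

active; I_C ≈ 0.72 mA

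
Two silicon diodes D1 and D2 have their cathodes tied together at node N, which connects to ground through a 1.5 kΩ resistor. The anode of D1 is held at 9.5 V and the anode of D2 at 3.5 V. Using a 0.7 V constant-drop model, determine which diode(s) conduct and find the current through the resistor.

Assume both conduct. Then node N would need to be at both 9.5−0.7 = 8.8 V and 3.5−0.7 = 2.8 V, which is impossible.
Assume only D1 conducts: V_N = 9.5 − 0.7 = 8.8 V, so I_R = 8.8/1.5 = 5.87 mA.
Check D2: its anode-to-cathode voltage is 3.5 − 8.8 = -5.3 V < 0.7 V, so it is off. The assumption is consistent.

Only D1 conducts; I_R ≈ 5.9 mA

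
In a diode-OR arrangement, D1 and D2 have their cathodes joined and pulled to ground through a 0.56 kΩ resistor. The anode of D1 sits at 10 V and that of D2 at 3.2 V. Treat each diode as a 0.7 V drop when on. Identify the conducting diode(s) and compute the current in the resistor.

Assume both conduct. Then node N would need to be at both 10−0.7 = 9.3 V and 3.2−0.7 = 2.5 V, which is impossible.
Assume only D1 conducts: V_N = 10 − 0.7 = 9.3 V, so I_R = 9.3/0.56 = 16.6 mA.
Check D2: its anode-to-cathode voltage is 3.2 − 9.3 = -6.1 V < 0.7 V, so it is off. The assumption is consistent.

Only D1 conducts; I_R ≈ 17 mA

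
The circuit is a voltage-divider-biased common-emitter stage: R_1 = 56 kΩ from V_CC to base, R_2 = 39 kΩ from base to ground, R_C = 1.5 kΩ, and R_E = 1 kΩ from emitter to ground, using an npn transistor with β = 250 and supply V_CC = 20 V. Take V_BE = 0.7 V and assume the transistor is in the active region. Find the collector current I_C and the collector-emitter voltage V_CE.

Thevenize the base divider: V_Th = V_CC·R_2/(R_1+R_2) = 20×39/95 = 8.21 V, R_Th = R_1‖R_2 = 23 kΩ.
Base-emitter loop: V_Th = I_B·R_Th + V_BE + (β+1)I_B·R_E, so I_B = (8.21 − 0.7) / (23 + 251×1) = 0.0274 mA.
I_C = β·I_B = 250×0.0274 = 6.85 mA, and I_E = (β+1)I_B = 6.88 mA.
V_CE = V_CC − I_C·R_C − I_E·R_E = 20 − 6.85×1.5 − 6.88×1 = 2.84 V.
V_CE = 2.84 V > 0.2 V confirms active-region operation.

I_C ≈ 6.9 mA, V_CE ≈ 2.8 V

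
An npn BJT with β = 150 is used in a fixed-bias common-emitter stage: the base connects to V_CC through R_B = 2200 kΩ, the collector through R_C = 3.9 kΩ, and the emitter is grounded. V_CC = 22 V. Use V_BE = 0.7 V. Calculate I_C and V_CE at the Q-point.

I_C ≈ 1.5 mA, V_CE ≈ 16 V

Base loop: V_CC = I_B·R_B + V_BE, so I_B = (22 − 0.7)/2200 kΩ = 0.00968 mA.
In the active region I_C = β·I_B = 150 × 0.00968 = 1.45 mA.
Collector loop: V_CE = V_CC − I_C·R_C = 22 − 1.45×3.9 = 16.3 V.
Since V_CE = 16.3 V > V_CE(sat) ≈ 0.2 V, the transistor is in the active region as assumed.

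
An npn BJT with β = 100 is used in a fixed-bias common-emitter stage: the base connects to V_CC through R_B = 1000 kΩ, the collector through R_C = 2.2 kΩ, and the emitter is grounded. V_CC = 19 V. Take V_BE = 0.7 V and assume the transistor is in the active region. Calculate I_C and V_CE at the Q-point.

I_C ≈ 1.8 mA, V_CE ≈ 15 V

Base loop: V_CC = I_B·R_B + V_BE, so I_B = (19 − 0.7)/1000 kΩ = 0.0183 mA.
In the active region I_C = β·I_B = 100 × 0.0183 = 1.83 mA.
Collector loop: V_CE = V_CC − I_C·R_C = 19 − 1.83×2.2 = 15 V.
Since V_CE = 15 V > V_CE(sat) ≈ 0.2 V, the transistor is in the active region as assumed.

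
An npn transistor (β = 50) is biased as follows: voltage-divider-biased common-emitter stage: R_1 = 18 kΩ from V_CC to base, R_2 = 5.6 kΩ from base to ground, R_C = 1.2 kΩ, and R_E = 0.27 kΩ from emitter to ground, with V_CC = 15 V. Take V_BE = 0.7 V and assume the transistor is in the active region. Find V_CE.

Thevenize the base divider: V_Th = V_CC·R_2/(R_1+R_2) = 15×5.6/23.6 = 3.56 V, R_Th = R_1‖R_2 = 4.27 kΩ.
Base-emitter loop: V_Th = I_B·R_Th + V_BE + (β+1)I_B·R_E, so I_B = (3.56 − 0.7) / (4.27 + 51×0.27) = 0.158 mA.
I_C = β·I_B = 50×0.158 = 7.92 mA, and I_E = (β+1)I_B = 8.08 mA.
V_CE = V_CC − I_C·R_C − I_E·R_E = 15 − 7.92×1.2 − 8.08×0.27 = 3.31 V.
V_CE = 3.31 V > 0.2 V confirms active-region operation.

V_CE ≈ 3.3 V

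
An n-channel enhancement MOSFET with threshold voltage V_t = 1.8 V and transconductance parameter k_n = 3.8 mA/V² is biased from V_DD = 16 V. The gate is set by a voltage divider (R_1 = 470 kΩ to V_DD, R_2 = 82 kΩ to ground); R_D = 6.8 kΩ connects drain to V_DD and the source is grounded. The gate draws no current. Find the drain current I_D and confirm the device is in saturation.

I_D ≈ 0.63 mA

V_G = V_DD·R_2/(R_1+R_2) = 16×82/552 = 2.38 V. With the source grounded, V_GS = V_G = 2.38 V.
Assume saturation: I_D = (k_n/2)(V_GS − V_t)² = (3.8/2)×(2.38 − 1.8)² = 1.9×0.577² = 0.632 mA.
V_DS = V_DD − I_D·R_D = 16 − 0.632×6.8 = 11.7 V.
Saturation requires V_DS ≥ V_GS − V_t = 0.577 V; 11.7 ≥ 0.577 ✓.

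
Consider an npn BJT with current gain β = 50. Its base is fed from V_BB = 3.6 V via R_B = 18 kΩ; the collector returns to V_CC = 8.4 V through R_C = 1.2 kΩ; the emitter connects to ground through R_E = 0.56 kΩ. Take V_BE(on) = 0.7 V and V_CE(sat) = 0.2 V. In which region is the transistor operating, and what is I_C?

Assume active. Base-emitter loop: I_B = (V_BB − V_BE)/(R_B + (β+1)R_E) = (3.6 − 0.7)/(18 + 51×0.56) = 0.0623 mA.
I_C = β·I_B = 50×0.0623 = 3.11 mA.
V_CE = V_CC − I_C·R_C − I_E·R_E = 8.4 − 3.11×1.2 − 3.18×0.56 = 2.88 V > V_CE(sat), so the active-region assumption holds.

active; I_C ≈ 3.1 mA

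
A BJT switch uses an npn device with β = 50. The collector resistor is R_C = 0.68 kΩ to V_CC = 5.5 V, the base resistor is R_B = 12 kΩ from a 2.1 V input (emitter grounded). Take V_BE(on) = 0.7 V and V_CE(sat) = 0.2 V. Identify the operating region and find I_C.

active; I_C ≈ 5.8 mA

Assume active. Base-emitter loop: I_B = (V_BB − V_BE)/R_B = (2.1 − 0.7)/12 = 0.117 mA.
I_C = β·I_B = 50×0.117 = 5.83 mA.
V_CE = V_CC − I_C·R_C = 5.5 − 5.83×0.68 = 1.53 V > V_CE(sat), so the active-region assumption holds.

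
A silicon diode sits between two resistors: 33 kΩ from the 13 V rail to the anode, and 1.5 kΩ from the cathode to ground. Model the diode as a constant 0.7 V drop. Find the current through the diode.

The two resistors are in series with the diode, so KVL gives 13 = I·33 + 0.7 + I·1.5.
I = (13 − 0.7) / (33 + 1.5) kΩ = 12.3 / 34.5 = 0.357 mA.

I ≈ 0.36 mA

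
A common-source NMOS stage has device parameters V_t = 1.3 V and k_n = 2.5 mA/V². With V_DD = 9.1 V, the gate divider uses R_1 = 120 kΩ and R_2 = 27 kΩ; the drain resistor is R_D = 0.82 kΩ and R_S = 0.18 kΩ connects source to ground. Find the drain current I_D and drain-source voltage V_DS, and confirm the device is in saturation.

V_G = V_DD·R_2/(R_1+R_2) = 9.1×27/147 = 1.67 V.
Assume saturation: I_D = (k_n/2)(V_GS − V_t)² with V_GS = V_G − I_D·R_S = 1.67 − 0.18·I_D.
Substituting gives 0.0405·I_D² − 1.17·I_D + 0.172 = 0, with roots I_D = 0.149 or 28.7 mA.
The root I_D = 28.7 mA gives V_GS = -3.49 V ≤ V_t, so take I_D = 0.149 mA.
Then V_GS = 1.64 V and V_DS = V_DD − I_D(R_D+R_S) = 9.1 − 0.149×1 = 8.95 V.
Saturation requires V_DS ≥ V_GS − V_t = 0.345 V; 8.95 ≥ 0.345 ✓.

I_D ≈ 0.15 mA, V_DS ≈ 9 V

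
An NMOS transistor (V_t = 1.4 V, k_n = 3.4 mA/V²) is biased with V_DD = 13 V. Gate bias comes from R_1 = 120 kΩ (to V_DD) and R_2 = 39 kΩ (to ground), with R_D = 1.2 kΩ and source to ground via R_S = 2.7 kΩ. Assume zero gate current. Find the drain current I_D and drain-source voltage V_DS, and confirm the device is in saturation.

V_G = V_DD·R_2/(R_1+R_2) = 13×39/159 = 3.19 V.
Assume saturation: I_D = (k_n/2)(V_GS − V_t)² with V_GS = V_G − I_D·R_S = 3.19 − 2.7·I_D.
Substituting gives 12.4·I_D² − 17.4·I_D + 5.44 = 0, with roots I_D = 0.468 or 0.938 mA.
The root I_D = 0.938 mA gives V_GS = 0.657 V ≤ V_t, so take I_D = 0.468 mA.
Then V_GS = 1.92 V and V_DS = V_DD − I_D(R_D+R_S) = 13 − 0.468×3.9 = 11.2 V.
Saturation requires V_DS ≥ V_GS − V_t = 0.525 V; 11.2 ≥ 0.525 ✓.

I_D ≈ 0.47 mA, V_DS ≈ 11 V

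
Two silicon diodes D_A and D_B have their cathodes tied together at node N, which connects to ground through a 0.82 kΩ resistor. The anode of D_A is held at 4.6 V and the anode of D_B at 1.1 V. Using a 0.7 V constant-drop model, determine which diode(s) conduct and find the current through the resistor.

Only D_A conducts; I_R ≈ 4.8 mA

Assume both conduct. Then node N would need to be at both 4.6−0.7 = 3.9 V and 1.1−0.7 = 0.4 V, which is impossible.
Assume only D_A conducts: V_N = 4.6 − 0.7 = 3.9 V, so I_R = 3.9/0.82 = 4.76 mA.
Check D_B: its anode-to-cathode voltage is 1.1 − 3.9 = -2.8 V < 0.7 V, so it is off. The assumption is consistent.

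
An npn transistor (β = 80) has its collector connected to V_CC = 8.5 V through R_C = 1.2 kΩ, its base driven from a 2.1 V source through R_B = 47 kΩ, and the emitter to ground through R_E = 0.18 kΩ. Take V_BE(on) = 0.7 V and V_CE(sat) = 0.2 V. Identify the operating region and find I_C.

Assume active. Base-emitter loop: I_B = (V_BB − V_BE)/(R_B + (β+1)R_E) = (2.1 − 0.7)/(47 + 81×0.18) = 0.0227 mA.
I_C = β·I_B = 80×0.0227 = 1.82 mA.
V_CE = V_CC − I_C·R_C − I_E·R_E = 8.5 − 1.82×1.2 − 1.84×0.18 = 5.99 V > V_CE(sat), so the active-region assumption holds.

active; I_C ≈ 1.8 mA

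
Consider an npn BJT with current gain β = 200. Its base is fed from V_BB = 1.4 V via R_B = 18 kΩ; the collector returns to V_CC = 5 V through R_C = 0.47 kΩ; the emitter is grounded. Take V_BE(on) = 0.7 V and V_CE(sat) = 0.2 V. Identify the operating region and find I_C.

active; I_C ≈ 7.8 mA

Assume active. Base-emitter loop: I_B = (V_BB − V_BE)/R_B = (1.4 − 0.7)/18 = 0.0389 mA.
I_C = β·I_B = 200×0.0389 = 7.78 mA.
V_CE = V_CC − I_C·R_C = 5 − 7.78×0.47 = 1.34 V > V_CE(sat), so the active-region assumption holds.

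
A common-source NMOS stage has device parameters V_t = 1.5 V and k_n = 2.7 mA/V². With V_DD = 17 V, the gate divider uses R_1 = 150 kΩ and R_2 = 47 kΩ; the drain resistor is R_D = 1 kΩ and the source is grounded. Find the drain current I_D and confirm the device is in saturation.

V_G = V_DD·R_2/(R_1+R_2) = 17×47/197 = 4.06 V. With the source grounded, V_GS = V_G = 4.06 V.
Assume saturation: I_D = (k_n/2)(V_GS − V_t)² = (2.7/2)×(4.06 − 1.5)² = 1.35×2.56² = 8.82 mA.
V_DS = V_DD − I_D·R_D = 17 − 8.82×1 = 8.18 V.
Saturation requires V_DS ≥ V_GS − V_t = 2.56 V; 8.18 ≥ 2.56 ✓.

I_D ≈ 8.8 mA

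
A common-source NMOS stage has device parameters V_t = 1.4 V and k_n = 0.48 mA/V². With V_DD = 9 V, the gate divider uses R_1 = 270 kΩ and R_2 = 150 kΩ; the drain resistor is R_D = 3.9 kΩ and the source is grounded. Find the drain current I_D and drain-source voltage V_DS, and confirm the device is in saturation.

V_G = V_DD·R_2/(R_1+R_2) = 9×150/420 = 3.21 V. With the source grounded, V_GS = V_G = 3.21 V.
Assume saturation: I_D = (k_n/2)(V_GS − V_t)² = (0.48/2)×(3.21 − 1.4)² = 0.24×1.81² = 0.79 mA.
V_DS = V_DD − I_D·R_D = 9 − 0.79×3.9 = 5.92 V.
Saturation requires V_DS ≥ V_GS − V_t = 1.81 V; 5.92 ≥ 1.81 ✓.

I_D ≈ 0.79 mA, V_DS ≈ 5.9 V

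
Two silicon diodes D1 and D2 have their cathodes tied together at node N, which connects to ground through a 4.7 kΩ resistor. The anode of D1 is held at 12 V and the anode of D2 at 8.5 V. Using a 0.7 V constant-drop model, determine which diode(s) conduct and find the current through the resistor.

Assume both conduct. Then node N would need to be at both 12−0.7 = 11.3 V and 8.5−0.7 = 7.8 V, which is impossible.
Assume only D1 conducts: V_N = 12 − 0.7 = 11.3 V, so I_R = 11.3/4.7 = 2.4 mA.
Check D2: its anode-to-cathode voltage is 8.5 − 11.3 = -2.8 V < 0.7 V, so it is off. The assumption is consistent.

Only D1 conducts; I_R ≈ 2.4 mA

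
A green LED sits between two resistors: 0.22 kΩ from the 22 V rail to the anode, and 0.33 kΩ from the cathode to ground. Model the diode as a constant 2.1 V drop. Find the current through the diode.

The two resistors are in series with the diode, so KVL gives 22 = I·0.22 + 2.1 + I·0.33.
I = (22 − 2.1) / (0.22 + 0.33) kΩ = 19.9 / 0.55 = 36.2 mA.

I ≈ 36 mA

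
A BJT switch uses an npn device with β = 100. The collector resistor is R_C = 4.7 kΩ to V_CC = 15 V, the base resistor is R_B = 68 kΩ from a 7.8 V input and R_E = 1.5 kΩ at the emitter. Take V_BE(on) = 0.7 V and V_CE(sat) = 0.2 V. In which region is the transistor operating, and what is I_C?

Assume active: I_B = (7.8 − 0.7)/(68 + 101×1.5) = 0.0323 mA, I_C = β·I_B = 3.23 mA.
Then V_CE = 15 − 3.23×4.7 − 3.27×1.5 = -5.1 V < 0.2 V — the active assumption fails.
Re-solve with V_CE = 0.2 V. KCL at the emitter: V_E/R_E = (V_BB−0.7−V_E)/R_B + (V_CC−0.2−V_E)/R_C, giving V_E = 3.64 V.
I_C = (V_CC − 0.2 − V_E)/R_C = (14.8 − 3.64)/4.7 = 2.37 mA.
Check: I_B = (7.1 − 3.64)/68 = 0.0509 mA, and β·I_B = 5.09 mA > I_C, confirming saturation.

saturation; I_C ≈ 2.4 mA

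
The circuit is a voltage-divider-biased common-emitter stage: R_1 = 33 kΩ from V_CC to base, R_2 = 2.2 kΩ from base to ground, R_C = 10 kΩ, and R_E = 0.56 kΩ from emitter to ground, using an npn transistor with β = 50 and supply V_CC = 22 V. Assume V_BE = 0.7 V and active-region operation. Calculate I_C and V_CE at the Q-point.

Thevenize the base divider: V_Th = V_CC·R_2/(R_1+R_2) = 22×2.2/35.2 = 1.38 V, R_Th = R_1‖R_2 = 2.06 kΩ.
Base-emitter loop: V_Th = I_B·R_Th + V_BE + (β+1)I_B·R_E, so I_B = (1.38 − 0.7) / (2.06 + 51×0.56) = 0.022 mA.
I_C = β·I_B = 50×0.022 = 1.1 mA, and I_E = (β+1)I_B = 1.12 mA.
V_CE = V_CC − I_C·R_C − I_E·R_E = 22 − 1.1×10 − 1.12×0.56 = 10.3 V.
V_CE = 10.3 V > 0.2 V confirms active-region operation.

I_C ≈ 1.1 mA, V_CE ≈ 10 V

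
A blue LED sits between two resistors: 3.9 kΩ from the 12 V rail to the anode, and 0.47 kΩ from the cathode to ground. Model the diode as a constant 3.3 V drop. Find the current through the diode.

I ≈ 2 mA

The two resistors are in series with the diode, so KVL gives 12 = I·3.9 + 3.3 + I·0.47.
I = (12 − 3.3) / (3.9 + 0.47) kΩ = 8.7 / 4.37 = 1.99 mA.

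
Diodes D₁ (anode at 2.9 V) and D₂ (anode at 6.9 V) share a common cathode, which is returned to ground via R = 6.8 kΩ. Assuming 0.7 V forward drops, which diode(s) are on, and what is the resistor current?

Only D₂ conducts; I_R ≈ 0.91 mA

Assume both conduct. Then node N would need to be at both 2.9−0.7 = 2.2 V and 6.9−0.7 = 6.2 V, which is impossible.
Assume only D₂ conducts: V_N = 6.9 − 0.7 = 6.2 V, so I_R = 6.2/6.8 = 0.912 mA.
Check D₁: its anode-to-cathode voltage is 2.9 − 6.2 = -3.3 V < 0.7 V, so it is off. The assumption is consistent.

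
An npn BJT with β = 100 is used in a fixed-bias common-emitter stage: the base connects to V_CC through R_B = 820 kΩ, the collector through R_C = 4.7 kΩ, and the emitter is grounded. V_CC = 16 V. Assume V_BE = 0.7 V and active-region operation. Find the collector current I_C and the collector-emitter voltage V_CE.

I_C ≈ 1.9 mA, V_CE ≈ 7.2 V

Base loop: V_CC = I_B·R_B + V_BE, so I_B = (16 − 0.7)/820 kΩ = 0.0187 mA.
In the active region I_C = β·I_B = 100 × 0.0187 = 1.87 mA.
Collector loop: V_CE = V_CC − I_C·R_C = 16 − 1.87×4.7 = 7.23 V.
Since V_CE = 7.23 V > V_CE(sat) ≈ 0.2 V, the transistor is in the active region as assumed.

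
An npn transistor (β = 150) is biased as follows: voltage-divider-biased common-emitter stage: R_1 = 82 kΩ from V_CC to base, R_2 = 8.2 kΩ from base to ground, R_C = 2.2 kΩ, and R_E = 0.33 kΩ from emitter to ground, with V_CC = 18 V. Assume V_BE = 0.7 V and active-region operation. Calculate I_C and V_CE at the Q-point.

I_C ≈ 2.5 mA, V_CE ≈ 12 V

Thevenize the base divider: V_Th = V_CC·R_2/(R_1+R_2) = 18×8.2/90.2 = 1.64 V, R_Th = R_1‖R_2 = 7.45 kΩ.
Base-emitter loop: V_Th = I_B·R_Th + V_BE + (β+1)I_B·R_E, so I_B = (1.64 − 0.7) / (7.45 + 151×0.33) = 0.0163 mA.
I_C = β·I_B = 150×0.0163 = 2.45 mA, and I_E = (β+1)I_B = 2.47 mA.
V_CE = V_CC − I_C·R_C − I_E·R_E = 18 − 2.45×2.2 − 2.47×0.33 = 11.8 V.
V_CE = 11.8 V > 0.2 V confirms active-region operation.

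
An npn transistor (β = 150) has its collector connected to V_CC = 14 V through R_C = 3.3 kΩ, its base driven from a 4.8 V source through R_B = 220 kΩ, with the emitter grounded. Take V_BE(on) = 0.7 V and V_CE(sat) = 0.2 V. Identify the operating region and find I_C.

active; I_C ≈ 2.8 mA

Assume active. Base-emitter loop: I_B = (V_BB − V_BE)/R_B = (4.8 − 0.7)/220 = 0.0186 mA.
I_C = β·I_B = 150×0.0186 = 2.8 mA.
V_CE = V_CC − I_C·R_C = 14 − 2.8×3.3 = 4.78 V > V_CE(sat), so the active-region assumption holds.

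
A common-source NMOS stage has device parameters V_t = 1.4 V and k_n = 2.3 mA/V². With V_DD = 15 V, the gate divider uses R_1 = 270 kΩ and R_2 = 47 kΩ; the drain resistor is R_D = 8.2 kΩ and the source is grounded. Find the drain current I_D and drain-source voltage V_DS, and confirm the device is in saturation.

V_G = V_DD·R_2/(R_1+R_2) = 15×47/317 = 2.22 V. With the source grounded, V_GS = V_G = 2.22 V.
Assume saturation: I_D = (k_n/2)(V_GS − V_t)² = (2.3/2)×(2.22 − 1.4)² = 1.15×0.824² = 0.781 mA.
V_DS = V_DD − I_D·R_D = 15 − 0.781×8.2 = 8.6 V.
Saturation requires V_DS ≥ V_GS − V_t = 0.824 V; 8.6 ≥ 0.824 ✓.

I_D ≈ 0.78 mA, V_DS ≈ 8.6 V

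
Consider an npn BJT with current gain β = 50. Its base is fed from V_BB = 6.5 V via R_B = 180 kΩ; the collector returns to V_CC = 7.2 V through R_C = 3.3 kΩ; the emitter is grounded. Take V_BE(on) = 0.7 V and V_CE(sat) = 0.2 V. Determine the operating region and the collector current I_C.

Assume active. Base-emitter loop: I_B = (V_BB − V_BE)/R_B = (6.5 − 0.7)/180 = 0.0322 mA.
I_C = β·I_B = 50×0.0322 = 1.61 mA.
V_CE = V_CC − I_C·R_C = 7.2 − 1.61×3.3 = 1.88 V > V_CE(sat), so the active-region assumption holds.

active; I_C ≈ 1.6 mA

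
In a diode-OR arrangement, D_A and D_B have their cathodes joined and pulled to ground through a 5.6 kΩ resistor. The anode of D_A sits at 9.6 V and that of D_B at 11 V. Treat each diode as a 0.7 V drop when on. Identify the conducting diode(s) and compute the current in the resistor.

Only D_B conducts; I_R ≈ 1.8 mA

Assume both conduct. Then node N would need to be at both 9.6−0.7 = 8.9 V and 11−0.7 = 10.3 V, which is impossible.
Assume only D_B conducts: V_N = 11 − 0.7 = 10.3 V, so I_R = 10.3/5.6 = 1.84 mA.
Check D_A: its anode-to-cathode voltage is 9.6 − 10.3 = -0.7 V < 0.7 V, so it is off. The assumption is consistent.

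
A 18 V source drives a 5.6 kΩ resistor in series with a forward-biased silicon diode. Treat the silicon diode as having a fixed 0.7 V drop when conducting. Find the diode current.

KVL around the loop: 18 = V_D + I·R = 0.7 + I × 5.6 kΩ.
So I = (18 − 0.7) / 5.6 kΩ = 17.3 / 5.6 = 3.09 mA.

I ≈ 3.1 mA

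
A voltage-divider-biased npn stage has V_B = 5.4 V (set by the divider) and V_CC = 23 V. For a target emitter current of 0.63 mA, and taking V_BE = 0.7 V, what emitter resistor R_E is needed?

V_E = V_B − V_BE = 5.4 − 0.7 = 4.7 V.
R_E = V_E / I_E = 4.7 / 0.63 = 7.46 kΩ.

R_E ≈ 7.5 kΩ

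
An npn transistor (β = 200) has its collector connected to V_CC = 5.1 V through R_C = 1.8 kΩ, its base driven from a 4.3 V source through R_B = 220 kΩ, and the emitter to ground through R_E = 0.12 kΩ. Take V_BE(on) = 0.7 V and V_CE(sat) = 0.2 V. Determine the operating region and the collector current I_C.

saturation; I_C ≈ 2.6 mA

Assume active: I_B = (4.3 − 0.7)/(220 + 201×0.12) = 0.0147 mA, I_C = β·I_B = 2.95 mA.
Then V_CE = 5.1 − 2.95×1.8 − 2.96×0.12 = -0.565 V < 0.2 V — the active assumption fails.
Re-solve with V_CE = 0.2 V. KCL at the emitter: V_E/R_E = (V_BB−0.7−V_E)/R_B + (V_CC−0.2−V_E)/R_C, giving V_E = 0.308 V.
I_C = (V_CC − 0.2 − V_E)/R_C = (4.9 − 0.308)/1.8 = 2.55 mA.
Check: I_B = (3.6 − 0.308)/220 = 0.015 mA, and β·I_B = 2.99 mA > I_C, confirming saturation.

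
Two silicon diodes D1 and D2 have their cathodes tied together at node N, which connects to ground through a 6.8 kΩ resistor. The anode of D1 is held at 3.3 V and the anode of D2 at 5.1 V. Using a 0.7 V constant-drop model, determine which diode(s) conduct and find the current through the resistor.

Assume both conduct. Then node N would need to be at both 3.3−0.7 = 2.6 V and 5.1−0.7 = 4.4 V, which is impossible.
Assume only D2 conducts: V_N = 5.1 − 0.7 = 4.4 V, so I_R = 4.4/6.8 = 0.647 mA.
Check D1: its anode-to-cathode voltage is 3.3 − 4.4 = -1.1 V < 0.7 V, so it is off. The assumption is consistent.

Only D2 conducts; I_R ≈ 0.65 mA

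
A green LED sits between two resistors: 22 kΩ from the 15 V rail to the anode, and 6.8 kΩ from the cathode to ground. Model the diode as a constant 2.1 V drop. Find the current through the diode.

I ≈ 0.45 mA

The two resistors are in series with the diode, so KVL gives 15 = I·22 + 2.1 + I·6.8.
I = (15 − 2.1) / (22 + 6.8) kΩ = 12.9 / 28.8 = 0.448 mA.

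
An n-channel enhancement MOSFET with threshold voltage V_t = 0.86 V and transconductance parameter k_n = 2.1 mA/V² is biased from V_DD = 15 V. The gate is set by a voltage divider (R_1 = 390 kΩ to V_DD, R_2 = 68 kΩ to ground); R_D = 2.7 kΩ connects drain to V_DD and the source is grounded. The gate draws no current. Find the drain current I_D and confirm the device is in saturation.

V_G = V_DD·R_2/(R_1+R_2) = 15×68/458 = 2.23 V. With the source grounded, V_GS = V_G = 2.23 V.
Assume saturation: I_D = (k_n/2)(V_GS − V_t)² = (2.1/2)×(2.23 − 0.86)² = 1.05×1.37² = 1.96 mA.
V_DS = V_DD − I_D·R_D = 15 − 1.96×2.7 = 9.7 V.
Saturation requires V_DS ≥ V_GS − V_t = 1.37 V; 9.7 ≥ 1.37 ✓.

I_D ≈ 2 mA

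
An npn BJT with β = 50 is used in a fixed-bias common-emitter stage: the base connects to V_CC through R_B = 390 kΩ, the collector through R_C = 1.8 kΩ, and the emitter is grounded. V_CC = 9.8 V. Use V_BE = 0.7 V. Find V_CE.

Base loop: V_CC = I_B·R_B + V_BE, so I_B = (9.8 − 0.7)/390 kΩ = 0.0233 mA.
In the active region I_C = β·I_B = 50 × 0.0233 = 1.17 mA.
Collector loop: V_CE = V_CC − I_C·R_C = 9.8 − 1.17×1.8 = 7.7 V.
Since V_CE = 7.7 V > V_CE(sat) ≈ 0.2 V, the transistor is in the active region as assumed.

V_CE ≈ 7.7 V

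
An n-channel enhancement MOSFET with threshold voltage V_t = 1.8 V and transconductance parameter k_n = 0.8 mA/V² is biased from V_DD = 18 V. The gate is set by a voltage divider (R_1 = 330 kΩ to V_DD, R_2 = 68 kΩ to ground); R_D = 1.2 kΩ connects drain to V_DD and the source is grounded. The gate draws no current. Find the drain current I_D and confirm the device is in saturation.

I_D ≈ 0.65 mA

V_G = V_DD·R_2/(R_1+R_2) = 18×68/398 = 3.08 V. With the source grounded, V_GS = V_G = 3.08 V.
Assume saturation: I_D = (k_n/2)(V_GS − V_t)² = (0.8/2)×(3.08 − 1.8)² = 0.4×1.28² = 0.651 mA.
V_DS = V_DD − I_D·R_D = 18 − 0.651×1.2 = 17.2 V.
Saturation requires V_DS ≥ V_GS − V_t = 1.28 V; 17.2 ≥ 1.28 ✓.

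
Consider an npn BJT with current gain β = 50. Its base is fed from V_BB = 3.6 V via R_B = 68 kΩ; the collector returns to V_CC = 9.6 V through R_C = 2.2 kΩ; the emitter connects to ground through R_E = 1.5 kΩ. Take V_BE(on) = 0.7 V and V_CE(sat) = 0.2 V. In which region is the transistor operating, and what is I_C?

active; I_C ≈ 1 mA

Assume active. Base-emitter loop: I_B = (V_BB − V_BE)/(R_B + (β+1)R_E) = (3.6 − 0.7)/(68 + 51×1.5) = 0.0201 mA.
I_C = β·I_B = 50×0.0201 = 1 mA.
V_CE = V_CC − I_C·R_C − I_E·R_E = 9.6 − 1×2.2 − 1.02×1.5 = 5.86 V > V_CE(sat), so the active-region assumption holds.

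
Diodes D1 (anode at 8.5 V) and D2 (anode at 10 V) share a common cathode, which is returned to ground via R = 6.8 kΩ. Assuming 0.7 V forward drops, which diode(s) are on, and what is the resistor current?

Only D2 conducts; I_R ≈ 1.4 mA

Assume both conduct. Then node N would need to be at both 8.5−0.7 = 7.8 V and 10−0.7 = 9.3 V, which is impossible.
Assume only D2 conducts: V_N = 10 − 0.7 = 9.3 V, so I_R = 9.3/6.8 = 1.37 mA.
Check D1: its anode-to-cathode voltage is 8.5 − 9.3 = -0.8 V < 0.7 V, so it is off. The assumption is consistent.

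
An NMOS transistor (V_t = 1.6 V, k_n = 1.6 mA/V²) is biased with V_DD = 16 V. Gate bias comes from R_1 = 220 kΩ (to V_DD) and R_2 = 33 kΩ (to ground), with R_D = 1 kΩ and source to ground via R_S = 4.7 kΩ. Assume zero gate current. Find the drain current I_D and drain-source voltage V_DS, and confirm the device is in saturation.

I_D ≈ 0.05 mA, V_DS ≈ 16 V

V_G = V_DD·R_2/(R_1+R_2) = 16×33/253 = 2.09 V.
Assume saturation: I_D = (k_n/2)(V_GS − V_t)² with V_GS = V_G − I_D·R_S = 2.09 − 4.7·I_D.
Substituting gives 17.7·I_D² − 4.66·I_D + 0.19 = 0, with roots I_D = 0.0503 or 0.214 mA.
The root I_D = 0.214 mA gives V_GS = 1.08 V ≤ V_t, so take I_D = 0.0503 mA.
Then V_GS = 1.85 V and V_DS = V_DD − I_D(R_D+R_S) = 16 − 0.0503×5.7 = 15.7 V.
Saturation requires V_DS ≥ V_GS − V_t = 0.251 V; 15.7 ≥ 0.251 ✓.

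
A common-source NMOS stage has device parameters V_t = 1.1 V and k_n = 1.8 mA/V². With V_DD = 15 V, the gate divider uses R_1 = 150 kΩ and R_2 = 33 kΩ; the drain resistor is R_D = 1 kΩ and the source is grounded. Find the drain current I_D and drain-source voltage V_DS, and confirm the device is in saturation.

V_G = V_DD·R_2/(R_1+R_2) = 15×33/183 = 2.7 V. With the source grounded, V_GS = V_G = 2.7 V.
Assume saturation: I_D = (k_n/2)(V_GS − V_t)² = (1.8/2)×(2.7 − 1.1)² = 0.9×1.6² = 2.32 mA.
V_DS = V_DD − I_D·R_D = 15 − 2.32×1 = 12.7 V.
Saturation requires V_DS ≥ V_GS − V_t = 1.6 V; 12.7 ≥ 1.6 ✓.

I_D ≈ 2.3 mA, V_DS ≈ 13 V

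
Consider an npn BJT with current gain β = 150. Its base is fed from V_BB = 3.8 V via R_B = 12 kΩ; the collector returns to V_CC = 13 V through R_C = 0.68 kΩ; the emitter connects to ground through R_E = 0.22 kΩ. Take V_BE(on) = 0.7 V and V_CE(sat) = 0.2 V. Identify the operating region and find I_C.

Assume active. Base-emitter loop: I_B = (V_BB − V_BE)/(R_B + (β+1)R_E) = (3.8 − 0.7)/(12 + 151×0.22) = 0.0686 mA.
I_C = β·I_B = 150×0.0686 = 10.3 mA.
V_CE = V_CC − I_C·R_C − I_E·R_E = 13 − 10.3×0.68 − 10.4×0.22 = 3.73 V > V_CE(sat), so the active-region assumption holds.

active; I_C ≈ 10 mA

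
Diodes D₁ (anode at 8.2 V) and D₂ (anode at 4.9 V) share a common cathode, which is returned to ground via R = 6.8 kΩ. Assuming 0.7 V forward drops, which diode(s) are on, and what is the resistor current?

Only D₁ conducts; I_R ≈ 1.1 mA

Assume both conduct. Then node N would need to be at both 8.2−0.7 = 7.5 V and 4.9−0.7 = 4.2 V, which is impossible.
Assume only D₁ conducts: V_N = 8.2 − 0.7 = 7.5 V, so I_R = 7.5/6.8 = 1.1 mA.
Check D₂: its anode-to-cathode voltage is 4.9 − 7.5 = -2.6 V < 0.7 V, so it is off. The assumption is consistent.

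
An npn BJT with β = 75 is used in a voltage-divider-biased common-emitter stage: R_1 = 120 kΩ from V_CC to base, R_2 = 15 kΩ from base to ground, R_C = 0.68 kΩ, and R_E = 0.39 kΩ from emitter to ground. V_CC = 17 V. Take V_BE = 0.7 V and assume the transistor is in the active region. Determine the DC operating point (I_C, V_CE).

Thevenize the base divider: V_Th = V_CC·R_2/(R_1+R_2) = 17×15/135 = 1.89 V, R_Th = R_1‖R_2 = 13.3 kΩ.
Base-emitter loop: V_Th = I_B·R_Th + V_BE + (β+1)I_B·R_E, so I_B = (1.89 − 0.7) / (13.3 + 76×0.39) = 0.0277 mA.
I_C = β·I_B = 75×0.0277 = 2.07 mA, and I_E = (β+1)I_B = 2.1 mA.
V_CE = V_CC − I_C·R_C − I_E·R_E = 17 − 2.07×0.68 − 2.1×0.39 = 14.8 V.
V_CE = 14.8 V > 0.2 V confirms active-region operation.

I_C ≈ 2.1 mA, V_CE ≈ 15 V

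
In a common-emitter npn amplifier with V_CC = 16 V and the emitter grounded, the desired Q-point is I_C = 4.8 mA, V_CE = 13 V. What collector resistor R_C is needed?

R_C ≈ 0.62 kΩ

Collector loop: V_CC = I_C·R_C + V_CE.
R_C = (V_CC − V_CE)/I_C = (16 − 13)/4.8 = 0.625 kΩ.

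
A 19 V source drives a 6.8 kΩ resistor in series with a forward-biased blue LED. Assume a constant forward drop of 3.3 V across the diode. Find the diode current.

KVL around the loop: 19 = V_D + I·R = 3.3 + I × 6.8 kΩ.
So I = (19 − 3.3) / 6.8 kΩ = 15.7 / 6.8 = 2.31 mA.

I ≈ 2.3 mA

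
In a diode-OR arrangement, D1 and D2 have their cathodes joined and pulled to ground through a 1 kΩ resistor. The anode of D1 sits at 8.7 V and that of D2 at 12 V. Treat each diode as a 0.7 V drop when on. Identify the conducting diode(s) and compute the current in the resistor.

Assume both conduct. Then node N would need to be at both 8.7−0.7 = 8 V and 12−0.7 = 11.3 V, which is impossible.
Assume only D2 conducts: V_N = 12 − 0.7 = 11.3 V, so I_R = 11.3/1 = 11.3 mA.
Check D1: its anode-to-cathode voltage is 8.7 − 11.3 = -2.6 V < 0.7 V, so it is off. The assumption is consistent.

Only D2 conducts; I_R ≈ 11 mA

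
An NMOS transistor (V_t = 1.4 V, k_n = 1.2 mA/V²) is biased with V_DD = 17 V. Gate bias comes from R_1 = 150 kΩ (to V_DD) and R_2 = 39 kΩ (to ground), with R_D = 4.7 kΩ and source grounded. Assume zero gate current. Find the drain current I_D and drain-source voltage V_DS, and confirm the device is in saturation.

I_D ≈ 2.7 mA, V_DS ≈ 4.5 V

V_G = V_DD·R_2/(R_1+R_2) = 17×39/189 = 3.51 V. With the source grounded, V_GS = V_G = 3.51 V.
Assume saturation: I_D = (k_n/2)(V_GS − V_t)² = (1.2/2)×(3.51 − 1.4)² = 0.6×2.11² = 2.67 mA.
V_DS = V_DD − I_D·R_D = 17 − 2.67×4.7 = 4.47 V.
Saturation requires V_DS ≥ V_GS − V_t = 2.11 V; 4.47 ≥ 2.11 ✓.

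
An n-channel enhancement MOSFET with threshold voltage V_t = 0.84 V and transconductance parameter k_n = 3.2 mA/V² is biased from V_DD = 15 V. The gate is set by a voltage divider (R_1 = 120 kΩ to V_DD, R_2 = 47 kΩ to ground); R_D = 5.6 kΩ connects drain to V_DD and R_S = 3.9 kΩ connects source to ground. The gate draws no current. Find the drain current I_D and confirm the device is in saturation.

I_D ≈ 0.7 mA

V_G = V_DD·R_2/(R_1+R_2) = 15×47/167 = 4.22 V.
Assume saturation: I_D = (k_n/2)(V_GS − V_t)² with V_GS = V_G − I_D·R_S = 4.22 − 3.9·I_D.
Substituting gives 24.3·I_D² − 43.2·I_D + 18.3 = 0, with roots I_D = 0.698 or 1.08 mA.
The root I_D = 1.08 mA gives V_GS = 0.0194 V ≤ V_t, so take I_D = 0.698 mA.
Then V_GS = 1.5 V and V_DS = V_DD − I_D(R_D+R_S) = 15 − 0.698×9.5 = 8.37 V.
Saturation requires V_DS ≥ V_GS − V_t = 0.66 V; 8.37 ≥ 0.66 ✓.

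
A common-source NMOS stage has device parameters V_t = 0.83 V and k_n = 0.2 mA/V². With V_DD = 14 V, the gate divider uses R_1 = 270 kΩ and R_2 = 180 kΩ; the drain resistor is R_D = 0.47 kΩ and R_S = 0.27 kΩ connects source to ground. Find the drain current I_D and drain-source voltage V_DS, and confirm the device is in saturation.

I_D ≈ 1.8 mA, V_DS ≈ 13 V

V_G = V_DD·R_2/(R_1+R_2) = 14×180/450 = 5.6 V.
Assume saturation: I_D = (k_n/2)(V_GS − V_t)² with V_GS = V_G − I_D·R_S = 5.6 − 0.27·I_D.
Substituting gives 0.00729·I_D² − 1.26·I_D + 2.28 = 0, with roots I_D = 1.83 or 171 mA.
The root I_D = 171 mA gives V_GS = -40.5 V ≤ V_t, so take I_D = 1.83 mA.
Then V_GS = 5.11 V and V_DS = V_DD − I_D(R_D+R_S) = 14 − 1.83×0.74 = 12.6 V.
Saturation requires V_DS ≥ V_GS − V_t = 4.28 V; 12.6 ≥ 4.28 ✓.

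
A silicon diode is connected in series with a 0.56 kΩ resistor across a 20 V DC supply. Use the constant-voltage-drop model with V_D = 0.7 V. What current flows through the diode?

I ≈ 34 mA

KVL around the loop: 20 = V_D + I·R = 0.7 + I × 0.56 kΩ.
So I = (20 − 0.7) / 0.56 kΩ = 19.3 / 0.56 = 34.5 mA.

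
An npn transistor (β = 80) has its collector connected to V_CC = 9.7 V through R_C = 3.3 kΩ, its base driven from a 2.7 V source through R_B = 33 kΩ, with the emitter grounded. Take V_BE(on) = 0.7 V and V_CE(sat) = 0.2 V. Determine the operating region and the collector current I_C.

Assume active: I_B = (2.7 − 0.7)/33 = 0.0606 mA, giving I_C = β·I_B = 4.85 mA.
But then V_CE = 9.7 − 4.85×3.3 = -6.3 V < V_CE(sat) = 0.2 V — impossible in the active region.
So the transistor is saturated. With V_CE = 0.2 V, I_C = (V_CC − 0.2)/R_C = 9.5/3.3 = 2.88 mA.
Check: β·I_B = 4.85 mA > I_C = 2.88 mA, confirming saturation.

saturation; I_C ≈ 2.9 mA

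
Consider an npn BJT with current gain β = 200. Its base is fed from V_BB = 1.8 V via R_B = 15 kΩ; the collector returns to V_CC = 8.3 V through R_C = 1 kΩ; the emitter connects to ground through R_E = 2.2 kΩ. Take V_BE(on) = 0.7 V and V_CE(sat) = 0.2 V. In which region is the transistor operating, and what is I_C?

Assume active. Base-emitter loop: I_B = (V_BB − V_BE)/(R_B + (β+1)R_E) = (1.8 − 0.7)/(15 + 201×2.2) = 0.00241 mA.
I_C = β·I_B = 200×0.00241 = 0.481 mA.
V_CE = V_CC − I_C·R_C − I_E·R_E = 8.3 − 0.481×1 − 0.484×2.2 = 6.75 V > V_CE(sat), so the active-region assumption holds.

active; I_C ≈ 0.48 mA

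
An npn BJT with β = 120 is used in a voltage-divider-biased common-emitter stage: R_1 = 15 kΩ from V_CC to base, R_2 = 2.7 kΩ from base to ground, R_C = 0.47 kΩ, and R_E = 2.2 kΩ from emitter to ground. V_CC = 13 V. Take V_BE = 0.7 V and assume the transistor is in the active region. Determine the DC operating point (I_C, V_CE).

I_C ≈ 0.57 mA, V_CE ≈ 11 V

Thevenize the base divider: V_Th = V_CC·R_2/(R_1+R_2) = 13×2.7/17.7 = 1.98 V, R_Th = R_1‖R_2 = 2.29 kΩ.
Base-emitter loop: V_Th = I_B·R_Th + V_BE + (β+1)I_B·R_E, so I_B = (1.98 − 0.7) / (2.29 + 121×2.2) = 0.00478 mA.
I_C = β·I_B = 120×0.00478 = 0.573 mA, and I_E = (β+1)I_B = 0.578 mA.
V_CE = V_CC − I_C·R_C − I_E·R_E = 13 − 0.573×0.47 − 0.578×2.2 = 11.5 V.
V_CE = 11.5 V > 0.2 V confirms active-region operation.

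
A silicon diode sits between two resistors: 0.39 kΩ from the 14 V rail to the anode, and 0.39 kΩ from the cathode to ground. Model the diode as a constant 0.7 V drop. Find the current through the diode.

I ≈ 17 mA

The two resistors are in series with the diode, so KVL gives 14 = I·0.39 + 0.7 + I·0.39.
I = (14 − 0.7) / (0.39 + 0.39) kΩ = 13.3 / 0.78 = 17.1 mA.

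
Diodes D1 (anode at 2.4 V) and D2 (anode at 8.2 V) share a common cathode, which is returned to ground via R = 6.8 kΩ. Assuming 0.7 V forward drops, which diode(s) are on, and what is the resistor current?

Assume both conduct. Then node N would need to be at both 2.4−0.7 = 1.7 V and 8.2−0.7 = 7.5 V, which is impossible.
Assume only D2 conducts: V_N = 8.2 − 0.7 = 7.5 V, so I_R = 7.5/6.8 = 1.1 mA.
Check D1: its anode-to-cathode voltage is 2.4 − 7.5 = -5.1 V < 0.7 V, so it is off. The assumption is consistent.

Only D2 conducts; I_R ≈ 1.1 mA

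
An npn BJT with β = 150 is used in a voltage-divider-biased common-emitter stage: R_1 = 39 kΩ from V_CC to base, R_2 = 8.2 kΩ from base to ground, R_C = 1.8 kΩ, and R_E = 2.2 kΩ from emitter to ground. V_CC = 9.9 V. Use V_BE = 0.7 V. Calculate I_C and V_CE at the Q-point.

Thevenize the base divider: V_Th = V_CC·R_2/(R_1+R_2) = 9.9×8.2/47.2 = 1.72 V, R_Th = R_1‖R_2 = 6.78 kΩ.
Base-emitter loop: V_Th = I_B·R_Th + V_BE + (β+1)I_B·R_E, so I_B = (1.72 − 0.7) / (6.78 + 151×2.2) = 0.00301 mA.
I_C = β·I_B = 150×0.00301 = 0.451 mA, and I_E = (β+1)I_B = 0.454 mA.
V_CE = V_CC − I_C·R_C − I_E·R_E = 9.9 − 0.451×1.8 − 0.454×2.2 = 8.09 V.
V_CE = 8.09 V > 0.2 V confirms active-region operation.

I_C ≈ 0.45 mA, V_CE ≈ 8.1 V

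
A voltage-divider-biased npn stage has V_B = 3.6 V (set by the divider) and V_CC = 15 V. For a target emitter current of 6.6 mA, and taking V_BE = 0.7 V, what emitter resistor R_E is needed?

R_E ≈ 0.44 kΩ

V_E = V_B − V_BE = 3.6 − 0.7 = 2.9 V.
R_E = V_E / I_E = 2.9 / 6.6 = 0.439 kΩ.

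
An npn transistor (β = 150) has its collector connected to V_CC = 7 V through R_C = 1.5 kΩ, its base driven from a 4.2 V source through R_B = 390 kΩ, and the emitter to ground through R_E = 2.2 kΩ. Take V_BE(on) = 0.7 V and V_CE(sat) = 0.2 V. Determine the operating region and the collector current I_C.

Assume active. Base-emitter loop: I_B = (V_BB − V_BE)/(R_B + (β+1)R_E) = (4.2 − 0.7)/(390 + 151×2.2) = 0.00485 mA.
I_C = β·I_B = 150×0.00485 = 0.727 mA.
V_CE = V_CC − I_C·R_C − I_E·R_E = 7 − 0.727×1.5 − 0.732×2.2 = 4.3 V > V_CE(sat), so the active-region assumption holds.

active; I_C ≈ 0.73 mA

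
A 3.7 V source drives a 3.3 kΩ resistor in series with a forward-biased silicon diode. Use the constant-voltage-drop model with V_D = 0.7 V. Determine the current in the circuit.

KVL around the loop: 3.7 = V_D + I·R = 0.7 + I × 3.3 kΩ.
So I = (3.7 − 0.7) / 3.3 kΩ = 3 / 3.3 = 0.909 mA.

I ≈ 0.91 mA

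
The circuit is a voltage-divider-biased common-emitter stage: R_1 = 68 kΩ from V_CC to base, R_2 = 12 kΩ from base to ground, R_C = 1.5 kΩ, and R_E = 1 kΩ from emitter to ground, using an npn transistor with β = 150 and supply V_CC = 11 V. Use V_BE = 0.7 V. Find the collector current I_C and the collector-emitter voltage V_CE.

I_C ≈ 0.88 mA, V_CE ≈ 8.8 V

Thevenize the base divider: V_Th = V_CC·R_2/(R_1+R_2) = 11×12/80 = 1.65 V, R_Th = R_1‖R_2 = 10.2 kΩ.
Base-emitter loop: V_Th = I_B·R_Th + V_BE + (β+1)I_B·R_E, so I_B = (1.65 − 0.7) / (10.2 + 151×1) = 0.00589 mA.
I_C = β·I_B = 150×0.00589 = 0.884 mA, and I_E = (β+1)I_B = 0.89 mA.
V_CE = V_CC − I_C·R_C − I_E·R_E = 11 − 0.884×1.5 − 0.89×1 = 8.78 V.
V_CE = 8.78 V > 0.2 V confirms active-region operation.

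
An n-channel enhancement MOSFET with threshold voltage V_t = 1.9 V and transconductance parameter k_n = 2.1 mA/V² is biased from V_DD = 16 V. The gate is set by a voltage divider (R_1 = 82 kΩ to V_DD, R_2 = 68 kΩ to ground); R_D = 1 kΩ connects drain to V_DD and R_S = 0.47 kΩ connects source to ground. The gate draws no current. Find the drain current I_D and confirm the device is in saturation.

V_G = V_DD·R_2/(R_1+R_2) = 16×68/150 = 7.25 V.
Assume saturation: I_D = (k_n/2)(V_GS − V_t)² with V_GS = V_G − I_D·R_S = 7.25 − 0.47·I_D.
Substituting gives 0.232·I_D² − 6.28·I_D + 30.1 = 0, with roots I_D = 6.21 or 20.9 mA.
The root I_D = 20.9 mA gives V_GS = -2.56 V ≤ V_t, so take I_D = 6.21 mA.
Then V_GS = 4.33 V and V_DS = V_DD − I_D(R_D+R_S) = 16 − 6.21×1.47 = 6.87 V.
Saturation requires V_DS ≥ V_GS − V_t = 2.43 V; 6.87 ≥ 2.43 ✓.

I_D ≈ 6.2 mA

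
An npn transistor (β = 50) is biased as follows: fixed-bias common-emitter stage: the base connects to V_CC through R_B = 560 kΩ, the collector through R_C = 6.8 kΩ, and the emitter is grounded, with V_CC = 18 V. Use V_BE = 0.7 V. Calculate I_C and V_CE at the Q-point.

I_C ≈ 1.5 mA, V_CE ≈ 7.5 V

Base loop: V_CC = I_B·R_B + V_BE, so I_B = (18 − 0.7)/560 kΩ = 0.0309 mA.
In the active region I_C = β·I_B = 50 × 0.0309 = 1.54 mA.
Collector loop: V_CE = V_CC − I_C·R_C = 18 − 1.54×6.8 = 7.5 V.
Since V_CE = 7.5 V > V_CE(sat) ≈ 0.2 V, the transistor is in the active region as assumed.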